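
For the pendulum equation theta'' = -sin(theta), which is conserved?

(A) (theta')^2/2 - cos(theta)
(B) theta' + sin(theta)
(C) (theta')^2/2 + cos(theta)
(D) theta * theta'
A

A first integral I satisfies dI/dt = 0 along every solution. Differentiate each option and use the equation of motion:
(A) d/dt[(theta')^2/2 - cos(theta)] = theta' theta'' + sin(theta) theta' = theta'(-sin(theta)) + theta' sin(theta) = 0
(B) d/dt[theta' + sin(theta)] = theta'' + cos(theta) theta' = -sin(theta) + theta' cos(theta), not identically 0
(C) d/dt[(theta')^2/2 + cos(theta)] = theta' theta'' - sin(theta) theta' = -2 theta' sin(theta), not identically 0
(D) d/dt[theta * theta'] = (theta')^2 + theta theta'' = (theta')^2 - theta sin(theta), not identically 0

Only (A) has zero time-derivative. This is the total energy: kinetic (theta')^2/2 plus potential -cos(theta).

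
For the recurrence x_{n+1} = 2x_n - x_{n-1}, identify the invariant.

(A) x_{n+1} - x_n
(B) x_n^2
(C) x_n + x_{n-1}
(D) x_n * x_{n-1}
A

For the recurrence x_{n+1} = 2x_n - x_{n-1}:

If x_{n+1} = 2x_n - x_{n-1}, then:
x_{n+1} - x_n = x_n - x_{n-1}
The first difference is constant throughout the sequence.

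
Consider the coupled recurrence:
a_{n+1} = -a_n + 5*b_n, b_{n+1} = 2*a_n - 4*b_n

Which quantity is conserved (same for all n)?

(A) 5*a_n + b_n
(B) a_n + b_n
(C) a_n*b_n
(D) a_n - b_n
B

Replace a_n by a_{n+1} = -a_n + 5*b_n and b_n by b_{n+1} = 2*a_n - 4*b_n in each option and simplify:
(A) 5*a_n + b_n  ->  5*(-a_n + 5*b_n) + (2*a_n - 4*b_n) = -3*a_n + 21*b_n   [not conserved]
(B) a_n + b_n  ->  (-a_n + 5*b_n) + (2*a_n - 4*b_n) = a_n + b_n   [conserved]
(C) a_n*b_n  ->  (-a_n + 5*b_n)*(2*a_n - 4*b_n) = -2*a_n^2 + 14*a_n*b_n - 20*b_n^2   [not conserved]
(D) a_n - b_n  ->  (-a_n + 5*b_n) - (2*a_n - 4*b_n) = -3*a_n + 9*b_n   [not conserved]

Only (B) a_n + b_n returns to itself after one step, so it is the conserved quantity.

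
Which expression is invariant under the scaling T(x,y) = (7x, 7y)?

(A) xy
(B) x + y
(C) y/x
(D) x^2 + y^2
C

Under the uniform scaling T(x,y) = (7x, 7y):
Substitute the transformed coordinates into each option and compare with the original:
(A) xy  ->  (7x)(7y) = 49xy   [differs from xy: not invariant]
(B) x + y  ->  (7x) + (7y) = 7x + 7y   [differs from x + y: not invariant]
(C) y/x  ->  (7y)/(7x) = y/x   [equals y/x: invariant]
(D) x^2 + y^2  ->  (7x)^2 + (7y)^2 = 49x^2 + 49y^2   [differs from x^2 + y^2: not invariant]

Only option (C), y/x, is unchanged by the transformation.
The common factor 7 cancels in a ratio of coordinates, while sums, products and sums of squares pick up factors of 7 or 49.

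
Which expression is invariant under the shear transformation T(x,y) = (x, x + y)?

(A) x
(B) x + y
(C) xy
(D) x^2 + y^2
A

Under the shear T(x,y) = (x, x + y):
Substitute the transformed coordinates into each option and compare with the original:
(A) x  ->  (x) = x   [equals x: invariant]
(B) x + y  ->  (x) + (x + y) = 2x + y   [differs from x + y: not invariant]
(C) xy  ->  (x)(x + y) = x^2 + xy   [differs from xy: not invariant]
(D) x^2 + y^2  ->  (x)^2 + (x + y)^2 = 2x^2 + 2xy + y^2   [differs from x^2 + y^2: not invariant]

Only option (A), x, is unchanged by the transformation.
A vertical shear moves points parallel to the y-axis, so the x-coordinate (and any function of x alone) is unchanged.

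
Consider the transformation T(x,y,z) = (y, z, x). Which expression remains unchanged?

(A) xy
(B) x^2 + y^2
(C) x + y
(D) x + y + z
D

Apply T(x,y,z) = (y, z, x) to each option, i.e. replace (x, y, z) by the transformed coordinates.
Substitute the transformed coordinates into each option and compare with the original:
(A) xy  ->  (y)(z) = yz   [differs from xy: not invariant]
(B) x^2 + y^2  ->  (y)^2 + (z)^2 = y^2 + z^2   [differs from x^2 + y^2: not invariant]
(C) x + y  ->  (y) + (z) = y + z   [differs from x + y: not invariant]
(D) x + y + z  ->  (y) + (z) + (x) = x + y + z   [equals x + y + z: invariant]

Only option (D), x + y + z, is unchanged by the transformation.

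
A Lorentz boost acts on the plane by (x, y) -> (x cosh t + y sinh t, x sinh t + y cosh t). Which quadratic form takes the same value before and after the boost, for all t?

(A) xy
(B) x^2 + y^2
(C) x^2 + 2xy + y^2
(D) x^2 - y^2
D

Write x' = x cosh t + y sinh t, y' = x sinh t + y cosh t and substitute into each option:
(A) xy: (x cosh t + y sinh t)(x sinh t + y cosh t) = xy(cosh^2 t + sinh^2 t) + (x^2 + y^2) sinh t cosh t = xy cosh 2t + (x^2 + y^2)(sinh 2t)/2   [not invariant for t != 0]
(B) x^2 + y^2: (x cosh t + y sinh t)^2 + (x sinh t + y cosh t)^2 = (x^2 + y^2)(cosh^2 t + sinh^2 t) + 4xy sinh t cosh t = (x^2 + y^2) cosh 2t + 2xy sinh 2t   [not invariant for t != 0]
(C) x^2 + 2xy + y^2: (x' + y')^2 with x' + y' = (x + y)(cosh t + sinh t) = (x + y)e^t, so it becomes (x + y)^2 e^(2t)   [not invariant for t != 0]
(D) x^2 - y^2: (x cosh t + y sinh t)^2 - (x sinh t + y cosh t)^2 = x^2(cosh^2 t - sinh^2 t) + 2xy(cosh t sinh t - sinh t cosh t) + y^2(sinh^2 t - cosh^2 t) = x^2 - y^2   [invariant, using cosh^2 t - sinh^2 t = 1]

Only (D) x^2 - y^2 is unchanged; it is the Minkowski form preserved by Lorentz boosts, just as x^2 + y^2 is preserved by ordinary rotations.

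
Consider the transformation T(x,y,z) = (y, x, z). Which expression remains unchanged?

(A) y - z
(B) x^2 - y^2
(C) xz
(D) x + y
D

Apply T(x,y,z) = (y, x, z) to each option, i.e. replace (x, y, z) by the transformed coordinates.
Substitute the transformed coordinates into each option and compare with the original:
(A) y - z  ->  (x) - (z) = x - z   [differs from y - z: not invariant]
(B) x^2 - y^2  ->  (y)^2 - (x)^2 = -x^2 + y^2   [differs from x^2 - y^2: not invariant]
(C) xz  ->  (y)(z) = yz   [differs from xz: not invariant]
(D) x + y  ->  (y) + (x) = x + y   [equals x + y: invariant]

Only option (D), x + y, is unchanged by the transformation.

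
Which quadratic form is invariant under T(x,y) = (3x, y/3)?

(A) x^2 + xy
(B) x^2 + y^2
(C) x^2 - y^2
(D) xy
D

T multiplies x by 3 and divides y by 3.
Substitute the transformed coordinates into each option and compare with the original:
(A) x^2 + xy  ->  (3x)^2 + (3x)(y/3) = 9x^2 + xy   [differs from x^2 + xy: not invariant]
(B) x^2 + y^2  ->  (3x)^2 + (y/3)^2 = 9x^2 + y^2/9   [differs from x^2 + y^2: not invariant]
(C) x^2 - y^2  ->  (3x)^2 - (y/3)^2 = 9x^2 - y^2/9   [differs from x^2 - y^2: not invariant]
(D) xy  ->  (3x)(y/3) = xy   [equals xy: invariant]

Only option (D), xy, is unchanged by the transformation.
The factors 3 and 1/3 cancel only in the pure product xy.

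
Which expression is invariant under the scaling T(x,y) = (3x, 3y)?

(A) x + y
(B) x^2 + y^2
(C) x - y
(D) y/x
D

Under the uniform scaling T(x,y) = (3x, 3y):
Substitute the transformed coordinates into each option and compare with the original:
(A) x + y  ->  (3x) + (3y) = 3x + 3y   [differs from x + y: not invariant]
(B) x^2 + y^2  ->  (3x)^2 + (3y)^2 = 9x^2 + 9y^2   [differs from x^2 + y^2: not invariant]
(C) x - y  ->  (3x) - (3y) = 3x - 3y   [differs from x - y: not invariant]
(D) y/x  ->  (3y)/(3x) = y/x   [equals y/x: invariant]

Only option (D), y/x, is unchanged by the transformation.
The common factor 3 cancels in a ratio of coordinates, while sums, products and sums of squares pick up factors of 3 or 9.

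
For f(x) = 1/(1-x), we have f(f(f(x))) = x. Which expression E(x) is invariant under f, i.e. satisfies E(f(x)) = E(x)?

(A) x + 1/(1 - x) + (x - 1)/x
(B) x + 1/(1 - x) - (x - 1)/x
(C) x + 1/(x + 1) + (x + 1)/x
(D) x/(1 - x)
A

Replace x by f(x) = 1/(1 - x) in each option and simplify. As a quick numerical cross-check, also compare E(3) with E(f(3)) = E(-1/2).

(A) x + 1/(1 - x) + (x - 1)/x  ->  (1/(1 - x)) + 1/(1 - (1/(1 - x))) + ((1/(1 - x)) - 1)/(1/(1 - x)), which simplifies back to x + 1/(1 - x) + (x - 1)/x; check: E(3) = 19/6, E(-1/2) = 19/6.   [invariant]
(B) x + 1/(1 - x) - (x - 1)/x  ->  (1/(1 - x)) + 1/(1 - (1/(1 - x))) - ((1/(1 - x)) - 1)/(1/(1 - x)) = (x^2(1 - x) - x + (x - 1)^2)/(x(x - 1)); check: E(3) = 11/6 but E(-1/2) = -17/6.   [not invariant]
(C) x + 1/(x + 1) + (x + 1)/x  ->  (1/(1 - x)) + 1/((1/(1 - x)) + 1) + ((1/(1 - x)) + 1)/(1/(1 - x)) = (-x^3 + 6x^2 - 11x + 7)/(x^2 - 3x + 2); check: E(3) = 55/12 but E(-1/2) = 1/2.   [not invariant]
(D) x/(1 - x)  ->  (1/(1 - x))/(1 - (1/(1 - x))) = -1/x; check: E(3) = -3/2 but E(-1/2) = -1/3.   [not invariant]

Only (A) is unchanged. Indeed f(f(x)) = 1/(1 - 1/(1-x)) = (1-x)/(-x) = (x-1)/x, so E(x) = x + f(x) + f(f(x)) is the sum over the whole 3-cycle; applying f just permutes the three terms cyclically (x -> f(x) -> f(f(x)) -> x), leaving the sum unchanged.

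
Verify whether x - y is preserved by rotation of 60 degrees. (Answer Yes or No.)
No

Applying rotation by 60 degrees: x' = x*cos(60 degrees) - y*sin(60 degrees) = x/2 - sqrt(3)y/2, y' = x*sin(60 degrees) + y*cos(60 degrees) = sqrt(3)x/2 + y/2

Substituting into x - y:
(x/2 - sqrt(3)y/2) - (sqrt(3)x/2 + y/2)
= -sqrt(3)x/2 + x/2 - sqrt(3)y/2 - y/2

This differs from the original expression x - y, so it is NOT invariant.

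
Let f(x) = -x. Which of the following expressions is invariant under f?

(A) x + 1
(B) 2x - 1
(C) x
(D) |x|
D

For f(x) = -x:
Applying f replaces x by -x. Since |-x| = |x|, the absolute value is unchanged by f, whereas x -> -x, 2x - 1 -> -2x - 1 and x + 1 -> -x + 1 all change.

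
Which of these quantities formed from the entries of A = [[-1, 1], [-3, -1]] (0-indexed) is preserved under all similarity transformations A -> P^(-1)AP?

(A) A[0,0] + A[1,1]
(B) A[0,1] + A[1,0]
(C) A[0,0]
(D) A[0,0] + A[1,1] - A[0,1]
A

A[0,0] + A[1,1] is the trace of A. By the cyclic property of the trace, tr(P^(-1)AP) = tr(APP^(-1)) = tr(A), so it is the same for every matrix similar to A.

The other combinations are not similarity invariants. For example, take P = [[1, 2], [0, 1]] (det P = 1), so P^(-1) = [[1, -2], [0, 1]] and
B = P^(-1)AP = [[5, 13], [-3, -7]].
Evaluating each option on A and on B:
(A) A[0,0] + A[1,1]: -2 for A, -2 for B -> unchanged
(B) A[0,1] + A[1,0]: -2 for A, 10 for B -> changes
(C) A[0,0]: -1 for A, 5 for B -> changes
(D) A[0,0] + A[1,1] - A[0,1]: -3 for A, -15 for B -> changes

Only (A) A[0,0] + A[1,1] = -2 survives (and it does so for every P, not just this one), so it is the invariant.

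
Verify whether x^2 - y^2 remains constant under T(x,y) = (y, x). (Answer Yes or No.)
No

Substitute T(x,y) = (y, x) into the expression and compare with the original.

Original: x^2 - y^2
After applying T: (y)^2 - (x)^2 = -x^2 + y^2

This differs from the original x^2 - y^2 (difference: -2x^2 + 2y^2), so the expression is NOT invariant.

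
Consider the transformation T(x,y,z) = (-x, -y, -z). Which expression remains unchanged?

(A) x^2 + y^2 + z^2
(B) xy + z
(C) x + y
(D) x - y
A

Apply T(x,y,z) = (-x, -y, -z) to each option, i.e. replace (x, y, z) by the transformed coordinates.
Substitute the transformed coordinates into each option and compare with the original:
(A) x^2 + y^2 + z^2  ->  (-x)^2 + (-y)^2 + (-z)^2 = x^2 + y^2 + z^2   [equals x^2 + y^2 + z^2: invariant]
(B) xy + z  ->  (-x)(-y) + (-z) = xy - z   [differs from xy + z: not invariant]
(C) x + y  ->  (-x) + (-y) = -x - y   [differs from x + y: not invariant]
(D) x - y  ->  (-x) - (-y) = -x + y   [differs from x - y: not invariant]

Only option (A), x^2 + y^2 + z^2, is unchanged by the transformation.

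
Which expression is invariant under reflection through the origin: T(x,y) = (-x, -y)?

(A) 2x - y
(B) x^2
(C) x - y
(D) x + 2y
B

The map is reflection through the origin: T(x,y) = (-x, -y).
Substitute the transformed coordinates into each option and compare with the original:
(A) 2x - y  ->  2(-x) - (-y) = -2x + y   [differs from 2x - y: not invariant]
(B) x^2  ->  (-x)^2 = x^2   [equals x^2: invariant]
(C) x - y  ->  (-x) - (-y) = -x + y   [differs from x - y: not invariant]
(D) x + 2y  ->  (-x) + 2(-y) = -x - 2y   [differs from x + 2y: not invariant]

Only option (B), x^2, is unchanged by the transformation.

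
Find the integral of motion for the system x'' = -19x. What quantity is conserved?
E = (x')^2 + 19x^2

Multiply the equation by x':
x' * x'' = -19x * x'
The left side is d/dt[(x')^2/2] and the right side is d/dt[-19x^2/2], so
d/dt[(x')^2/2 + 19x^2/2] = 0, i.e. (x')^2/2 + 19x^2/2 = constant.
Multiplying by 2, the integral of motion is E = (x')^2 + 19x^2.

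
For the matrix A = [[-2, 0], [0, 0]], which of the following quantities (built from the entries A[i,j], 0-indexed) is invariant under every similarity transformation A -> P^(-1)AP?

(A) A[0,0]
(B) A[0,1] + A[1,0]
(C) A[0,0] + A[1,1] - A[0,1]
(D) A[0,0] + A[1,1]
D

A[0,0] + A[1,1] is the trace of A. By the cyclic property of the trace, tr(P^(-1)AP) = tr(APP^(-1)) = tr(A), so it is the same for every matrix similar to A.

The other combinations are not similarity invariants. For example, take P = [[2, 1], [1, 1]] (det P = 1), so P^(-1) = [[1, -1], [-1, 2]] and
B = P^(-1)AP = [[-4, -2], [4, 2]].
Evaluating each option on A and on B:
(A) A[0,0]: -2 for A, -4 for B -> changes
(B) A[0,1] + A[1,0]: 0 for A, 2 for B -> changes
(C) A[0,0] + A[1,1] - A[0,1]: -2 for A, 0 for B -> changes
(D) A[0,0] + A[1,1]: -2 for A, -2 for B -> unchanged

Only (D) A[0,0] + A[1,1] = -2 survives (and it does so for every P, not just this one), so it is the invariant.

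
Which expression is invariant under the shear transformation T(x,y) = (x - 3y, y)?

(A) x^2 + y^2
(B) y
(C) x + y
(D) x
B

Under the shear T(x,y) = (x - 3y, y):
Substitute the transformed coordinates into each option and compare with the original:
(A) x^2 + y^2  ->  (x - 3y)^2 + (y)^2 = x^2 - 6xy + 10y^2   [differs from x^2 + y^2: not invariant]
(B) y  ->  (y) = y   [equals y: invariant]
(C) x + y  ->  (x - 3y) + (y) = x - 2y   [differs from x + y: not invariant]
(D) x  ->  (x - 3y) = x - 3y   [differs from x: not invariant]

Only option (B), y, is unchanged by the transformation.
A horizontal shear moves points parallel to the x-axis, so the y-coordinate (and any function of y alone) is unchanged.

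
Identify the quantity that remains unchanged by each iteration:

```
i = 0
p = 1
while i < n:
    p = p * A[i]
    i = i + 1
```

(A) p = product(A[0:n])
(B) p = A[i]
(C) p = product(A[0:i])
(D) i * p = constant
C

A loop invariant must hold before the first iteration and be re-established by every execution of the body.

(C) p = product(A[0:i]): Initially i = 0 and p = 1 = product of the empty slice A[0:0]. If p = product(A[0:i]) holds at the top of an iteration, the body sets p to product(A[0:i]) * A[i] = product(A[0:i+1]) and then i to i+1, so the property is restored. At exit i = n, giving p = product(A[0:n]).

The other options fail:
(A) p = product(A[0:n]): false before the loop (p = 1, not the full product) -- it only becomes true at exit.
(B) p = A[i]: after the first iteration p = A[0] but i = 1; in general p is a product of several elements, not a single one.
(D) i * p = constant: initially i * p = 0, but after one iteration it is 1 * A[0], which is nonzero in general.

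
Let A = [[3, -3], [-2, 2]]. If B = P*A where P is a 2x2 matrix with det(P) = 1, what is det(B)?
0

By the multiplicative property of determinants, det(B) = det(P*A) = det(P) * det(A) = det(A),
so the determinant is invariant under multiplication by any determinant-1 matrix; we just need det(A).

det(A) = (3)(2) - (-3)(-2) = 6 - 6 = 0

Therefore det(B) = 1 * 0 = 0.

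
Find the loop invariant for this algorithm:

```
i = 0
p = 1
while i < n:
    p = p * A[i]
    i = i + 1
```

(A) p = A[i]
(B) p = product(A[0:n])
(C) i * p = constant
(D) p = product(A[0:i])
D

A loop invariant must hold before the first iteration and be re-established by every execution of the body.

(D) p = product(A[0:i]): Initially i = 0 and p = 1 = product of the empty slice A[0:0]. If p = product(A[0:i]) holds at the top of an iteration, the body sets p to product(A[0:i]) * A[i] = product(A[0:i+1]) and then i to i+1, so the property is restored. At exit i = n, giving p = product(A[0:n]).

The other options fail:
(A) p = A[i]: after the first iteration p = A[0] but i = 1; in general p is a product of several elements, not a single one.
(B) p = product(A[0:n]): false before the loop (p = 1, not the full product) -- it only becomes true at exit.
(C) i * p = constant: initially i * p = 0, but after one iteration it is 1 * A[0], which is nonzero in general.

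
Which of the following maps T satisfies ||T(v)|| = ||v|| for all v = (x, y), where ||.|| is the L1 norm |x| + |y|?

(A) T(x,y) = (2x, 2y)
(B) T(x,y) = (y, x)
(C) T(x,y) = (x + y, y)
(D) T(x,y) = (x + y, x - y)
B

A transformation preserves a norm if ||T(v)|| = ||v|| for every v; a single vector where the norm changes rules an option out.

(A) T(x,y) = (2x, 2y): v = (1, 0) has norm |1| + |0| = 1, but T(v) = (2, 0) has norm 2 -- not preserved.
(B) T(x,y) = (y, x): preserves the norm -- it only permutes the coordinates and/or flips signs, which leaves |x| + |y| unchanged.
(C) T(x,y) = (x + y, y): v = (0, 1) has norm |0| + |1| = 1, but T(v) = (1, 1) has norm 2 -- not preserved.
(D) T(x,y) = (x + y, x - y): v = (1, 0) has norm |1| + |0| = 1, but T(v) = (1, 1) has norm 2 -- not preserved.

Therefore the answer is (B).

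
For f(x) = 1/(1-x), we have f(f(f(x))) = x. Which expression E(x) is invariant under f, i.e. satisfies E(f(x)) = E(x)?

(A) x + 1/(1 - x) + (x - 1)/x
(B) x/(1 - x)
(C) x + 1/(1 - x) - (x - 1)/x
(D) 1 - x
A

Replace x by f(x) = 1/(1 - x) in each option and simplify. As a quick numerical cross-check, also compare E(4) with E(f(4)) = E(-1/3).

(A) x + 1/(1 - x) + (x - 1)/x  ->  (1/(1 - x)) + 1/(1 - (1/(1 - x))) + ((1/(1 - x)) - 1)/(1/(1 - x)), which simplifies back to x + 1/(1 - x) + (x - 1)/x; check: E(4) = 53/12, E(-1/3) = 53/12.   [invariant]
(B) x/(1 - x)  ->  (1/(1 - x))/(1 - (1/(1 - x))) = -1/x; check: E(4) = -4/3 but E(-1/3) = -1/4.   [not invariant]
(C) x + 1/(1 - x) - (x - 1)/x  ->  (1/(1 - x)) + 1/(1 - (1/(1 - x))) - ((1/(1 - x)) - 1)/(1/(1 - x)) = (x^2(1 - x) - x + (x - 1)^2)/(x(x - 1)); check: E(4) = 35/12 but E(-1/3) = -43/12.   [not invariant]
(D) 1 - x  ->  1 - (1/(1 - x)) = x/(x - 1); check: E(4) = -3 but E(-1/3) = 4/3.   [not invariant]

Only (A) is unchanged. Indeed f(f(x)) = 1/(1 - 1/(1-x)) = (1-x)/(-x) = (x-1)/x, so E(x) = x + f(x) + f(f(x)) is the sum over the whole 3-cycle; applying f just permutes the three terms cyclically (x -> f(x) -> f(f(x)) -> x), leaving the sum unchanged.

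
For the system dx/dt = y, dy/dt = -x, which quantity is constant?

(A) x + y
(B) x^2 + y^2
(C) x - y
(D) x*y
B

A first integral I satisfies dI/dt = 0 along every solution. Differentiate each option and use the equation of motion:
(A) d/dt[x + y] = y + (-x) = y - x, not identically 0
(B) d/dt[x^2 + y^2] = 2x*dx/dt + 2y*dy/dt = 2x*y + 2y*(-x) = 0
(C) d/dt[x - y] = y - (-x) = x + y, not identically 0
(D) d/dt[x*y] = (dx/dt)y + x(dy/dt) = y^2 - x^2, not identically 0

Only (B) has zero time-derivative. So x^2 + y^2 (the squared radius; trajectories are circles) is the conserved quantity.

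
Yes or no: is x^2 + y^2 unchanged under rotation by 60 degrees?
Yes

Applying rotation by 60 degrees: x' = x*cos(60 degrees) - y*sin(60 degrees) = x/2 - sqrt(3)y/2, y' = x*sin(60 degrees) + y*cos(60 degrees) = sqrt(3)x/2 + y/2

Substituting into x^2 + y^2:
(x/2 - sqrt(3)y/2)^2 + (sqrt(3)x/2 + y/2)^2
= x^2 + y^2

This equals the original expression x^2 + y^2, so it IS invariant.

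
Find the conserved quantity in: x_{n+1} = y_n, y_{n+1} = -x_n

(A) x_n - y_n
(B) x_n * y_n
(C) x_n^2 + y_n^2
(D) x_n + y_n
C

For the recurrence x_{n+1} = y_n, y_{n+1} = -x_n:

x_{n+1}^2 + y_{n+1}^2 = y_n^2 + (-x_n)^2 = x_n^2 + y_n^2
The sum of squares is conserved (like energy in a harmonic oscillator).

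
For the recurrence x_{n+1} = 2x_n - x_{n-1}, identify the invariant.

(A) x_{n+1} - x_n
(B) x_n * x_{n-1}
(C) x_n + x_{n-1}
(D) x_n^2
A

For the recurrence x_{n+1} = 2x_n - x_{n-1}:

If x_{n+1} = 2x_n - x_{n-1}, then:
x_{n+1} - x_n = x_n - x_{n-1}
The first difference is constant throughout the sequence.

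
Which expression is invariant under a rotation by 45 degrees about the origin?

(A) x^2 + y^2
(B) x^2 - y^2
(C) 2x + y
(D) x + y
A

A rotation by 45 degrees sends (x, y) to (sqrt(2)x/2 - sqrt(2)y/2, sqrt(2)x/2 + sqrt(2)y/2).
Substitute the transformed coordinates into each option and compare with the original:
(A) x^2 + y^2  ->  (sqrt(2)x/2 - sqrt(2)y/2)^2 + (sqrt(2)x/2 + sqrt(2)y/2)^2 = x^2 + y^2   [equals x^2 + y^2: invariant]
(B) x^2 - y^2  ->  (sqrt(2)x/2 - sqrt(2)y/2)^2 - (sqrt(2)x/2 + sqrt(2)y/2)^2 = -2xy   [differs from x^2 - y^2: not invariant]
(C) 2x + y  ->  2(sqrt(2)x/2 - sqrt(2)y/2) + (sqrt(2)x/2 + sqrt(2)y/2) = 3sqrt(2)x/2 - sqrt(2)y/2   [differs from 2x + y: not invariant]
(D) x + y  ->  (sqrt(2)x/2 - sqrt(2)y/2) + (sqrt(2)x/2 + sqrt(2)y/2) = sqrt(2)x   [differs from x + y: not invariant]

Only option (A), x^2 + y^2, is unchanged by the transformation.
Geometrically, x^2 + y^2 is the squared distance from the origin, which every rotation about the origin preserves.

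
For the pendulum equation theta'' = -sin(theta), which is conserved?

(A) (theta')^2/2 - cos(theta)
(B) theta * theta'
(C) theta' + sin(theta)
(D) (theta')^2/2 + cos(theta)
A

A first integral I satisfies dI/dt = 0 along every solution. Differentiate each option and use the equation of motion:
(A) d/dt[(theta')^2/2 - cos(theta)] = theta' theta'' + sin(theta) theta' = theta'(-sin(theta)) + theta' sin(theta) = 0
(B) d/dt[theta * theta'] = (theta')^2 + theta theta'' = (theta')^2 - theta sin(theta), not identically 0
(C) d/dt[theta' + sin(theta)] = theta'' + cos(theta) theta' = -sin(theta) + theta' cos(theta), not identically 0
(D) d/dt[(theta')^2/2 + cos(theta)] = theta' theta'' - sin(theta) theta' = -2 theta' sin(theta), not identically 0

Only (A) has zero time-derivative. This is the total energy: kinetic (theta')^2/2 plus potential -cos(theta).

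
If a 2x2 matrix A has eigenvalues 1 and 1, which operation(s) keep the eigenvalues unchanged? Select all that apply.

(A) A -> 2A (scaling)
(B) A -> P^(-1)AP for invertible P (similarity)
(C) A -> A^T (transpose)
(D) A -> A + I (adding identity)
B and C

Eigenvalues are preserved by:
1. Similarity transformations: A -> P^(-1)AP (same characteristic polynomial)
2. Transpose: A^T has the same eigenvalues as A

Eigenvalues are NOT preserved by:
- Adding identity: eigenvalues become 1+1, 1+1
- Scaling: eigenvalues become 2, 2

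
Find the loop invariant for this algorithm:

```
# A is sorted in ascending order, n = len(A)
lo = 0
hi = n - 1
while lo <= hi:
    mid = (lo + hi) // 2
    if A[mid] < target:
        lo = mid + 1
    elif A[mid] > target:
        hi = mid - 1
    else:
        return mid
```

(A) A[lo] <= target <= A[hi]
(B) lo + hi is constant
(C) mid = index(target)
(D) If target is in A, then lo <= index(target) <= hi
D

A loop invariant must hold before the first iteration and be re-established by every execution of the body.

(D) If target is in A, then lo <= index(target) <= hi: Before the loop [lo, hi] = [0, n-1] covers every index. When A[mid] < target, sortedness puts target strictly to the right of mid, so setting lo = mid + 1 keeps index(target) in [lo, hi]; symmetrically for hi = mid - 1. Hence 'if target is in A then lo <= index(target) <= hi' holds after every iteration, and when lo > hi it proves target is absent.

The other options fail:
(A) A[lo] <= target <= A[hi]: fails when target is not in A (e.g. target < A[0] already violates it before the loop), so it is not maintained in general.
(B) lo + hi is constant: each iteration moves exactly one of lo, hi, so lo + hi changes (e.g. 0 + (n-1) becomes (mid+1) + (n-1)).
(C) mid = index(target): mid is just the current probe; it equals index(target) only on the iteration that returns.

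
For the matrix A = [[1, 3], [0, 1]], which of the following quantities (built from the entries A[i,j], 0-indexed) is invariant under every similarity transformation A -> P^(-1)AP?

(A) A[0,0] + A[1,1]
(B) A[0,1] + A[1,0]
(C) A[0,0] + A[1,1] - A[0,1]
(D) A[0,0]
A

A[0,0] + A[1,1] is the trace of A. By the cyclic property of the trace, tr(P^(-1)AP) = tr(APP^(-1)) = tr(A), so it is the same for every matrix similar to A.

The other combinations are not similarity invariants. For example, take P = [[1, 1], [1, 2]] (det P = 1), so P^(-1) = [[2, -1], [-1, 1]] and
B = P^(-1)AP = [[7, 12], [-3, -5]].
Evaluating each option on A and on B:
(A) A[0,0] + A[1,1]: 2 for A, 2 for B -> unchanged
(B) A[0,1] + A[1,0]: 3 for A, 9 for B -> changes
(C) A[0,0] + A[1,1] - A[0,1]: -1 for A, -10 for B -> changes
(D) A[0,0]: 1 for A, 7 for B -> changes

Only (A) A[0,0] + A[1,1] = 2 survives (and it does so for every P, not just this one), so it is the invariant.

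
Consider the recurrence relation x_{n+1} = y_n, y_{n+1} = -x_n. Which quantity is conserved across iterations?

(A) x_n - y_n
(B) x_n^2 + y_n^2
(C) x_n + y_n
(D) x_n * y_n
B

For the recurrence x_{n+1} = y_n, y_{n+1} = -x_n:

x_{n+1}^2 + y_{n+1}^2 = y_n^2 + (-x_n)^2 = x_n^2 + y_n^2
The sum of squares is conserved (like energy in a harmonic oscillator).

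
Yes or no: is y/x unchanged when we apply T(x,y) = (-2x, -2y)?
Yes

Substitute T(x,y) = (-2x, -2y) into the expression and compare with the original.

Original: y/x
After applying T: (-2y)/(-2x) = y/x

This is identical to the original y/x, so the expression is invariant.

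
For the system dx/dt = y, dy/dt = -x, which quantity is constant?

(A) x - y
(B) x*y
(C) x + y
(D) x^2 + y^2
D

A first integral I satisfies dI/dt = 0 along every solution. Differentiate each option and use the equation of motion:
(A) d/dt[x - y] = y - (-x) = x + y, not identically 0
(B) d/dt[x*y] = (dx/dt)y + x(dy/dt) = y^2 - x^2, not identically 0
(C) d/dt[x + y] = y + (-x) = y - x, not identically 0
(D) d/dt[x^2 + y^2] = 2x*dx/dt + 2y*dy/dt = 2x*y + 2y*(-x) = 0

Only (D) has zero time-derivative. So x^2 + y^2 (the squared radius; trajectories are circles) is the conserved quantity.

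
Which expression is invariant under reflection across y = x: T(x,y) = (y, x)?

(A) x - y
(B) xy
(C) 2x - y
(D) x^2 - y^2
B

The map is reflection across y = x: T(x,y) = (y, x).
Substitute the transformed coordinates into each option and compare with the original:
(A) x - y  ->  (y) - (x) = -x + y   [differs from x - y: not invariant]
(B) xy  ->  (y)(x) = xy   [equals xy: invariant]
(C) 2x - y  ->  2(y) - (x) = -x + 2y   [differs from 2x - y: not invariant]
(D) x^2 - y^2  ->  (y)^2 - (x)^2 = -x^2 + y^2   [differs from x^2 - y^2: not invariant]

Only option (B), xy, is unchanged by the transformation.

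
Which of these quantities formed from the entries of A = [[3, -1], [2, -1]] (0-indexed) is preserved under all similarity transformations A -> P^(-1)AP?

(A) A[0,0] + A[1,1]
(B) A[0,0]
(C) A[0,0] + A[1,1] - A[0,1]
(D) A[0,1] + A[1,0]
A

A[0,0] + A[1,1] is the trace of A. By the cyclic property of the trace, tr(P^(-1)AP) = tr(APP^(-1)) = tr(A), so it is the same for every matrix similar to A.

The other combinations are not similarity invariants. For example, take P = [[2, 1], [1, 1]] (det P = 1), so P^(-1) = [[1, -1], [-1, 2]] and
B = P^(-1)AP = [[2, 1], [1, 0]].
Evaluating each option on A and on B:
(A) A[0,0] + A[1,1]: 2 for A, 2 for B -> unchanged
(B) A[0,0]: 3 for A, 2 for B -> changes
(C) A[0,0] + A[1,1] - A[0,1]: 3 for A, 1 for B -> changes
(D) A[0,1] + A[1,0]: 1 for A, 2 for B -> changes

Only (A) A[0,0] + A[1,1] = 2 survives (and it does so for every P, not just this one), so it is the invariant.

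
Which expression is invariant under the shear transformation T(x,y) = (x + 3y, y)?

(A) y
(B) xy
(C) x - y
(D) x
A

Under the shear T(x,y) = (x + 3y, y):
Substitute the transformed coordinates into each option and compare with the original:
(A) y  ->  (y) = y   [equals y: invariant]
(B) xy  ->  (x + 3y)(y) = xy + 3y^2   [differs from xy: not invariant]
(C) x - y  ->  (x + 3y) - (y) = x + 2y   [differs from x - y: not invariant]
(D) x  ->  (x + 3y) = x + 3y   [differs from x: not invariant]

Only option (A), y, is unchanged by the transformation.
A horizontal shear moves points parallel to the x-axis, so the y-coordinate (and any function of y alone) is unchanged.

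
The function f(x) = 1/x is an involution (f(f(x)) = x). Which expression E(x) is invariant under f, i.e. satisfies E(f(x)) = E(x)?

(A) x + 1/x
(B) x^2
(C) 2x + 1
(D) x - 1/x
A

Replace x by f(x) = 1/x in each option and simplify. As a quick numerical cross-check, also compare E(5) with E(f(5)) = E(1/5).

(A) x + 1/x  ->  (1/x) + 1/(1/x), which simplifies back to x + 1/x; check: E(5) = 26/5, E(1/5) = 26/5.   [invariant]
(B) x^2  ->  (1/x)^2 = x^(-2); check: E(5) = 25 but E(1/5) = 1/25.   [not invariant]
(C) 2x + 1  ->  2(1/x) + 1 = (x + 2)/x; check: E(5) = 11 but E(1/5) = 7/5.   [not invariant]
(D) x - 1/x  ->  (1/x) - 1/(1/x) = -x + 1/x; check: E(5) = 24/5 but E(1/5) = -24/5.   [not invariant]

Only (A) is unchanged. E is symmetric under swapping x with f(x) = 1/x, which is exactly what an involution does.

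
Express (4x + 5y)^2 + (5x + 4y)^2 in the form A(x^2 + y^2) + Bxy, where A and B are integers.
41(x^2 + y^2) + 80xy

Expanding: (4x + 5y)^2 = 16x^2 + 40xy + 25y^2
(5x + 4y)^2 = 25x^2 + 40xy + 16y^2
Sum = (16+25)(x^2+y^2) + 80xy = 41(x^2 + y^2) + 80xy
This is symmetric in x and y.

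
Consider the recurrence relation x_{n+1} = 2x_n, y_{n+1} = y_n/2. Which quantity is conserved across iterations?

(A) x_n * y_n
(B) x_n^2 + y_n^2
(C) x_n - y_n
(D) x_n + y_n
A

For the recurrence x_{n+1} = 2x_n, y_{n+1} = y_n/2:

x_{n+1} * y_{n+1} = (2x_n) * (y_n/2) = x_n * y_n
The product is conserved.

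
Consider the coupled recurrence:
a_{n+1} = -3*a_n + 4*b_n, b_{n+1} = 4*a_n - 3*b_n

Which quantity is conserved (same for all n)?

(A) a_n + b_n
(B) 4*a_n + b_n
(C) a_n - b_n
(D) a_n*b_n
A

Replace a_n by a_{n+1} = -3*a_n + 4*b_n and b_n by b_{n+1} = 4*a_n - 3*b_n in each option and simplify:
(A) a_n + b_n  ->  (-3*a_n + 4*b_n) + (4*a_n - 3*b_n) = a_n + b_n   [conserved]
(B) 4*a_n + b_n  ->  4*(-3*a_n + 4*b_n) + (4*a_n - 3*b_n) = -8*a_n + 13*b_n   [not conserved]
(C) a_n - b_n  ->  (-3*a_n + 4*b_n) - (4*a_n - 3*b_n) = -7*a_n + 7*b_n   [not conserved]
(D) a_n*b_n  ->  (-3*a_n + 4*b_n)*(4*a_n - 3*b_n) = -12*a_n^2 + 25*a_n*b_n - 12*b_n^2   [not conserved]

Only (A) a_n + b_n returns to itself after one step, so it is the conserved quantity.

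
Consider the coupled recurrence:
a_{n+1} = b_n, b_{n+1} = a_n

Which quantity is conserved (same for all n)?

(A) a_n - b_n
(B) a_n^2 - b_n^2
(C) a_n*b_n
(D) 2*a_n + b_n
C

Replace a_n by a_{n+1} = b_n and b_n by b_{n+1} = a_n in each option and simplify:
(A) a_n - b_n  ->  (b_n) - (a_n) = -a_n + b_n   [not conserved]
(B) a_n^2 - b_n^2  ->  (b_n)^2 - (a_n)^2 = -a_n^2 + b_n^2   [not conserved]
(C) a_n*b_n  ->  (b_n)*(a_n) = a_n*b_n   [conserved]
(D) 2*a_n + b_n  ->  2*(b_n) + (a_n) = a_n + 2*b_n   [not conserved]

Only (C) a_n*b_n returns to itself after one step, so it is the conserved quantity.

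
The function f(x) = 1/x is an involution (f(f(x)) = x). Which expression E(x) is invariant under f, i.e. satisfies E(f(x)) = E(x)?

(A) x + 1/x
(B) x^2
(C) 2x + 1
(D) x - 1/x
A

Replace x by f(x) = 1/x in each option and simplify. As a quick numerical cross-check, also compare E(5) with E(f(5)) = E(1/5).

(A) x + 1/x  ->  (1/x) + 1/(1/x), which simplifies back to x + 1/x; check: E(5) = 26/5, E(1/5) = 26/5.   [invariant]
(B) x^2  ->  (1/x)^2 = x^(-2); check: E(5) = 25 but E(1/5) = 1/25.   [not invariant]
(C) 2x + 1  ->  2(1/x) + 1 = (x + 2)/x; check: E(5) = 11 but E(1/5) = 7/5.   [not invariant]
(D) x - 1/x  ->  (1/x) - 1/(1/x) = -x + 1/x; check: E(5) = 24/5 but E(1/5) = -24/5.   [not invariant]

Only (A) is unchanged. E is symmetric under swapping x with f(x) = 1/x, which is exactly what an involution does.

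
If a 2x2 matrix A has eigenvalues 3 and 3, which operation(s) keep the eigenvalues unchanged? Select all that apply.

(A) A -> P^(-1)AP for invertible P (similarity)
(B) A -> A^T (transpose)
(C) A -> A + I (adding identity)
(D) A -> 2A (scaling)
A and B

Eigenvalues are preserved by:
1. Similarity transformations: A -> P^(-1)AP (same characteristic polynomial)
2. Transpose: A^T has the same eigenvalues as A

Eigenvalues are NOT preserved by:
- Adding identity: eigenvalues become 3+1, 3+1
- Scaling: eigenvalues become 6, 6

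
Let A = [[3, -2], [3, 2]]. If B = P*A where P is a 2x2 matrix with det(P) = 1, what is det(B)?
12

By the multiplicative property of determinants, det(B) = det(P*A) = det(P) * det(A) = det(A),
so the determinant is invariant under multiplication by any determinant-1 matrix; we just need det(A).

det(A) = (3)(2) - (-2)(3) = 6 - (-6) = 12

Therefore det(B) = 1 * 12 = 12.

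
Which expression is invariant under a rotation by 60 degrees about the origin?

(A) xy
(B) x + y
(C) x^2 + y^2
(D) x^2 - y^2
C

A rotation by 60 degrees sends (x, y) to (x/2 - sqrt(3)y/2, sqrt(3)x/2 + y/2).
Substitute the transformed coordinates into each option and compare with the original:
(A) xy  ->  (x/2 - sqrt(3)y/2)(sqrt(3)x/2 + y/2) = sqrt(3)x^2/4 - xy/2 - sqrt(3)y^2/4   [differs from xy: not invariant]
(B) x + y  ->  (x/2 - sqrt(3)y/2) + (sqrt(3)x/2 + y/2) = x/2 + sqrt(3)x/2 - sqrt(3)y/2 + y/2   [differs from x + y: not invariant]
(C) x^2 + y^2  ->  (x/2 - sqrt(3)y/2)^2 + (sqrt(3)x/2 + y/2)^2 = x^2 + y^2   [equals x^2 + y^2: invariant]
(D) x^2 - y^2  ->  (x/2 - sqrt(3)y/2)^2 - (sqrt(3)x/2 + y/2)^2 = -x^2/2 - sqrt(3)xy + y^2/2   [differs from x^2 - y^2: not invariant]

Only option (C), x^2 + y^2, is unchanged by the transformation.
Geometrically, x^2 + y^2 is the squared distance from the origin, which every rotation about the origin preserves.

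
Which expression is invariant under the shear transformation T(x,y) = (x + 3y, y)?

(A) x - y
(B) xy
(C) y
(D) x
C

Under the shear T(x,y) = (x + 3y, y):
Substitute the transformed coordinates into each option and compare with the original:
(A) x - y  ->  (x + 3y) - (y) = x + 2y   [differs from x - y: not invariant]
(B) xy  ->  (x + 3y)(y) = xy + 3y^2   [differs from xy: not invariant]
(C) y  ->  (y) = y   [equals y: invariant]
(D) x  ->  (x + 3y) = x + 3y   [differs from x: not invariant]

Only option (C), y, is unchanged by the transformation.
A horizontal shear moves points parallel to the x-axis, so the y-coordinate (and any function of y alone) is unchanged.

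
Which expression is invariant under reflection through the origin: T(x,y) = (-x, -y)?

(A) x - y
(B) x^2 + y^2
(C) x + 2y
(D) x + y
B

The map is reflection through the origin: T(x,y) = (-x, -y).
Substitute the transformed coordinates into each option and compare with the original:
(A) x - y  ->  (-x) - (-y) = -x + y   [differs from x - y: not invariant]
(B) x^2 + y^2  ->  (-x)^2 + (-y)^2 = x^2 + y^2   [equals x^2 + y^2: invariant]
(C) x + 2y  ->  (-x) + 2(-y) = -x - 2y   [differs from x + 2y: not invariant]
(D) x + y  ->  (-x) + (-y) = -x - y   [differs from x + y: not invariant]

Only option (B), x^2 + y^2, is unchanged by the transformation.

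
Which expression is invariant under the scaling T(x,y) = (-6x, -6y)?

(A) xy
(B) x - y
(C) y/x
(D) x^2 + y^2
C

Under the uniform scaling T(x,y) = (-6x, -6y):
Substitute the transformed coordinates into each option and compare with the original:
(A) xy  ->  (-6x)(-6y) = 36xy   [differs from xy: not invariant]
(B) x - y  ->  (-6x) - (-6y) = -6x + 6y   [differs from x - y: not invariant]
(C) y/x  ->  (-6y)/(-6x) = y/x   [equals y/x: invariant]
(D) x^2 + y^2  ->  (-6x)^2 + (-6y)^2 = 36x^2 + 36y^2   [differs from x^2 + y^2: not invariant]

Only option (C), y/x, is unchanged by the transformation.
The common factor -6 cancels in a ratio of coordinates, while sums, products and sums of squares pick up factors of -6 or 36.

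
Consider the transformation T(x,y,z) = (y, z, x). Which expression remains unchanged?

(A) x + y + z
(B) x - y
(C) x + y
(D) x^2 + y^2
A

Apply T(x,y,z) = (y, z, x) to each option, i.e. replace (x, y, z) by the transformed coordinates.
Substitute the transformed coordinates into each option and compare with the original:
(A) x + y + z  ->  (y) + (z) + (x) = x + y + z   [equals x + y + z: invariant]
(B) x - y  ->  (y) - (z) = y - z   [differs from x - y: not invariant]
(C) x + y  ->  (y) + (z) = y + z   [differs from x + y: not invariant]
(D) x^2 + y^2  ->  (y)^2 + (z)^2 = y^2 + z^2   [differs from x^2 + y^2: not invariant]

Only option (A), x + y + z, is unchanged by the transformation.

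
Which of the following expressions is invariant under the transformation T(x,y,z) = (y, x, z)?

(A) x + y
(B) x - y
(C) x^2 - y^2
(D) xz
A

Apply T(x,y,z) = (y, x, z) to each option, i.e. replace (x, y, z) by the transformed coordinates.
Substitute the transformed coordinates into each option and compare with the original:
(A) x + y  ->  (y) + (x) = x + y   [equals x + y: invariant]
(B) x - y  ->  (y) - (x) = -x + y   [differs from x - y: not invariant]
(C) x^2 - y^2  ->  (y)^2 - (x)^2 = -x^2 + y^2   [differs from x^2 - y^2: not invariant]
(D) xz  ->  (y)(z) = yz   [differs from xz: not invariant]

Only option (A), x + y, is unchanged by the transformation.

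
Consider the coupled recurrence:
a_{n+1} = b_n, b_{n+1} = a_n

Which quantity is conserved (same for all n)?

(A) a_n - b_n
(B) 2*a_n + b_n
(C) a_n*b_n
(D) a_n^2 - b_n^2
C

Replace a_n by a_{n+1} = b_n and b_n by b_{n+1} = a_n in each option and simplify:
(A) a_n - b_n  ->  (b_n) - (a_n) = -a_n + b_n   [not conserved]
(B) 2*a_n + b_n  ->  2*(b_n) + (a_n) = a_n + 2*b_n   [not conserved]
(C) a_n*b_n  ->  (b_n)*(a_n) = a_n*b_n   [conserved]
(D) a_n^2 - b_n^2  ->  (b_n)^2 - (a_n)^2 = -a_n^2 + b_n^2   [not conserved]

Only (C) a_n*b_n returns to itself after one step, so it is the conserved quantity.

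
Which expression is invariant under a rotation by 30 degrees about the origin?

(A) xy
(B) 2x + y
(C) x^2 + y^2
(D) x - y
C

A rotation by 30 degrees sends (x, y) to (sqrt(3)x/2 - y/2, x/2 + sqrt(3)y/2).
Substitute the transformed coordinates into each option and compare with the original:
(A) xy  ->  (sqrt(3)x/2 - y/2)(x/2 + sqrt(3)y/2) = sqrt(3)x^2/4 + xy/2 - sqrt(3)y^2/4   [differs from xy: not invariant]
(B) 2x + y  ->  2(sqrt(3)x/2 - y/2) + (x/2 + sqrt(3)y/2) = x/2 + sqrt(3)x - y + sqrt(3)y/2   [differs from 2x + y: not invariant]
(C) x^2 + y^2  ->  (sqrt(3)x/2 - y/2)^2 + (x/2 + sqrt(3)y/2)^2 = x^2 + y^2   [equals x^2 + y^2: invariant]
(D) x - y  ->  (sqrt(3)x/2 - y/2) - (x/2 + sqrt(3)y/2) = -x/2 + sqrt(3)x/2 - sqrt(3)y/2 - y/2   [differs from x - y: not invariant]

Only option (C), x^2 + y^2, is unchanged by the transformation.
Geometrically, x^2 + y^2 is the squared distance from the origin, which every rotation about the origin preserves.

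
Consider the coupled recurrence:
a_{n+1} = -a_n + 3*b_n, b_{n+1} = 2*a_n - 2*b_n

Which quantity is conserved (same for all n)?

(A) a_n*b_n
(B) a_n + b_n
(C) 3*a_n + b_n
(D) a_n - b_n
B

Replace a_n by a_{n+1} = -a_n + 3*b_n and b_n by b_{n+1} = 2*a_n - 2*b_n in each option and simplify:
(A) a_n*b_n  ->  (-a_n + 3*b_n)*(2*a_n - 2*b_n) = -2*a_n^2 + 8*a_n*b_n - 6*b_n^2   [not conserved]
(B) a_n + b_n  ->  (-a_n + 3*b_n) + (2*a_n - 2*b_n) = a_n + b_n   [conserved]
(C) 3*a_n + b_n  ->  3*(-a_n + 3*b_n) + (2*a_n - 2*b_n) = -a_n + 7*b_n   [not conserved]
(D) a_n - b_n  ->  (-a_n + 3*b_n) - (2*a_n - 2*b_n) = -3*a_n + 5*b_n   [not conserved]

Only (B) a_n + b_n returns to itself after one step, so it is the conserved quantity.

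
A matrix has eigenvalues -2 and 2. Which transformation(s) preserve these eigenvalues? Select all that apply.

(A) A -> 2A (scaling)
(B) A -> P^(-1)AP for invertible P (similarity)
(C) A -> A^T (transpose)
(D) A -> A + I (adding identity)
B and C

Eigenvalues are preserved by:
1. Similarity transformations: A -> P^(-1)AP (same characteristic polynomial)
2. Transpose: A^T has the same eigenvalues as A

Eigenvalues are NOT preserved by:
- Adding identity: eigenvalues become -2+1, 2+1
- Scaling: eigenvalues become -4, 4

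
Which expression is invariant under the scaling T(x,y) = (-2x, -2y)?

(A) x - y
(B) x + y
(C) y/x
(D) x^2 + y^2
C

Under the uniform scaling T(x,y) = (-2x, -2y):
Substitute the transformed coordinates into each option and compare with the original:
(A) x - y  ->  (-2x) - (-2y) = -2x + 2y   [differs from x - y: not invariant]
(B) x + y  ->  (-2x) + (-2y) = -2x - 2y   [differs from x + y: not invariant]
(C) y/x  ->  (-2y)/(-2x) = y/x   [equals y/x: invariant]
(D) x^2 + y^2  ->  (-2x)^2 + (-2y)^2 = 4x^2 + 4y^2   [differs from x^2 + y^2: not invariant]

Only option (C), y/x, is unchanged by the transformation.
The common factor -2 cancels in a ratio of coordinates, while sums, products and sums of squares pick up factors of -2 or 4.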